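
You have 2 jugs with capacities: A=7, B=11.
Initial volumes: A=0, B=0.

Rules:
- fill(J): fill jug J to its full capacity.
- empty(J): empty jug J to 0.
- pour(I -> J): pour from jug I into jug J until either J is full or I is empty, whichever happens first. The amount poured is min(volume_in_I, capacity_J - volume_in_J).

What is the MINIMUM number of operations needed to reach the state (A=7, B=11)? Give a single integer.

BFS from (A=0, B=0). One shortest path:
  1. fill(A) -> (A=7 B=0)
  2. fill(B) -> (A=7 B=11)
Reached target in 2 moves.

Answer: 2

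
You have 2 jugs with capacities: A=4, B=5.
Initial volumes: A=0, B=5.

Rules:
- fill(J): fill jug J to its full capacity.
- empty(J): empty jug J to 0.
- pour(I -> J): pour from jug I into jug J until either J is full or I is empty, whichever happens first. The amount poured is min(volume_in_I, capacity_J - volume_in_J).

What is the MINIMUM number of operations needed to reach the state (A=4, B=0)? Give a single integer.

Answer: 2

Derivation:
BFS from (A=0, B=5). One shortest path:
  1. fill(A) -> (A=4 B=5)
  2. empty(B) -> (A=4 B=0)
Reached target in 2 moves.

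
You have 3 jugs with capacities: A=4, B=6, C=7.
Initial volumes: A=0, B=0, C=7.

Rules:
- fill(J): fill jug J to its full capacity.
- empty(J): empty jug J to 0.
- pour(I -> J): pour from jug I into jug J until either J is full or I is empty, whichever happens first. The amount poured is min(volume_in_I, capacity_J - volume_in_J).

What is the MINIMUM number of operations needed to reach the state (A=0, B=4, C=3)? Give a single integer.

Answer: 2

Derivation:
BFS from (A=0, B=0, C=7). One shortest path:
  1. pour(C -> A) -> (A=4 B=0 C=3)
  2. pour(A -> B) -> (A=0 B=4 C=3)
Reached target in 2 moves.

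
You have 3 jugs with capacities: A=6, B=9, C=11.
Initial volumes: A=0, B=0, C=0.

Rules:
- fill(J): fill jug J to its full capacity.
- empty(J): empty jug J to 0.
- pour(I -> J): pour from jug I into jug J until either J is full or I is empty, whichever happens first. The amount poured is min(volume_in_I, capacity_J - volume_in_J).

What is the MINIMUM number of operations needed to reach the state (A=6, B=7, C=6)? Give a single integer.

Answer: 8

Derivation:
BFS from (A=0, B=0, C=0). One shortest path:
  1. fill(A) -> (A=6 B=0 C=0)
  2. fill(B) -> (A=6 B=9 C=0)
  3. pour(B -> C) -> (A=6 B=0 C=9)
  4. fill(B) -> (A=6 B=9 C=9)
  5. pour(B -> C) -> (A=6 B=7 C=11)
  6. empty(C) -> (A=6 B=7 C=0)
  7. pour(A -> C) -> (A=0 B=7 C=6)
  8. fill(A) -> (A=6 B=7 C=6)
Reached target in 8 moves.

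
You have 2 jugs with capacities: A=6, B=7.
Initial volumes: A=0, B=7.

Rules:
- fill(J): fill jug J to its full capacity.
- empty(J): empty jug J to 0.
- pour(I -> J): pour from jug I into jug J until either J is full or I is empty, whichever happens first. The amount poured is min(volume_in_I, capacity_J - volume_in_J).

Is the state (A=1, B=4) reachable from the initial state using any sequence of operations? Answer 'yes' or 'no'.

Answer: no

Derivation:
BFS explored all 26 reachable states.
Reachable set includes: (0,0), (0,1), (0,2), (0,3), (0,4), (0,5), (0,6), (0,7), (1,0), (1,7), (2,0), (2,7) ...
Target (A=1, B=4) not in reachable set → no.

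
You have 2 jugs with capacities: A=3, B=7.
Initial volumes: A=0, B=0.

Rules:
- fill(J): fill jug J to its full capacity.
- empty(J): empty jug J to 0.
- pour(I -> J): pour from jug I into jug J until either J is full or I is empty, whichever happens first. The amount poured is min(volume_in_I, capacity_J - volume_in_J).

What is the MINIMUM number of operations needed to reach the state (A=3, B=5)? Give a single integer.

BFS from (A=0, B=0). One shortest path:
  1. fill(B) -> (A=0 B=7)
  2. pour(B -> A) -> (A=3 B=4)
  3. empty(A) -> (A=0 B=4)
  4. pour(B -> A) -> (A=3 B=1)
  5. empty(A) -> (A=0 B=1)
  6. pour(B -> A) -> (A=1 B=0)
  7. fill(B) -> (A=1 B=7)
  8. pour(B -> A) -> (A=3 B=5)
Reached target in 8 moves.

Answer: 8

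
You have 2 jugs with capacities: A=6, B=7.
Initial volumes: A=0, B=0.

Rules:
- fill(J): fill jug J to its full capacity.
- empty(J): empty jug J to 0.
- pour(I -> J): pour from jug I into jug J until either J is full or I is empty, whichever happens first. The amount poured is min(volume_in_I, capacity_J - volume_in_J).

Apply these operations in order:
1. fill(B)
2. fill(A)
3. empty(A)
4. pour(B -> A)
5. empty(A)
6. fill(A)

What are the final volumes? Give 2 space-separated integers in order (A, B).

Step 1: fill(B) -> (A=0 B=7)
Step 2: fill(A) -> (A=6 B=7)
Step 3: empty(A) -> (A=0 B=7)
Step 4: pour(B -> A) -> (A=6 B=1)
Step 5: empty(A) -> (A=0 B=1)
Step 6: fill(A) -> (A=6 B=1)

Answer: 6 1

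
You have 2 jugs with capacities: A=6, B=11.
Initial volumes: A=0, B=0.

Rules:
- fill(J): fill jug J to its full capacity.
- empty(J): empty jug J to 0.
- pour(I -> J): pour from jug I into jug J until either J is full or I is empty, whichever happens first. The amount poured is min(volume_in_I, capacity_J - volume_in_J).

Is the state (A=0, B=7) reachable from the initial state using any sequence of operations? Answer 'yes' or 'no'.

Answer: yes

Derivation:
BFS from (A=0, B=0):
  1. fill(A) -> (A=6 B=0)
  2. pour(A -> B) -> (A=0 B=6)
  3. fill(A) -> (A=6 B=6)
  4. pour(A -> B) -> (A=1 B=11)
  5. empty(B) -> (A=1 B=0)
  6. pour(A -> B) -> (A=0 B=1)
  7. fill(A) -> (A=6 B=1)
  8. pour(A -> B) -> (A=0 B=7)
Target reached → yes.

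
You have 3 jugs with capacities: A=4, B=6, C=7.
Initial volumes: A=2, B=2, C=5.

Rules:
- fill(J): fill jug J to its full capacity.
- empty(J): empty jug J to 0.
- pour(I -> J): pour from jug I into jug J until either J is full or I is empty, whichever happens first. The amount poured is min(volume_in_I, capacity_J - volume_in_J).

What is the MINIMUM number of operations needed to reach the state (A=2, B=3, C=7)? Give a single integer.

Answer: 5

Derivation:
BFS from (A=2, B=2, C=5). One shortest path:
  1. fill(C) -> (A=2 B=2 C=7)
  2. pour(C -> B) -> (A=2 B=6 C=3)
  3. empty(B) -> (A=2 B=0 C=3)
  4. pour(C -> B) -> (A=2 B=3 C=0)
  5. fill(C) -> (A=2 B=3 C=7)
Reached target in 5 moves.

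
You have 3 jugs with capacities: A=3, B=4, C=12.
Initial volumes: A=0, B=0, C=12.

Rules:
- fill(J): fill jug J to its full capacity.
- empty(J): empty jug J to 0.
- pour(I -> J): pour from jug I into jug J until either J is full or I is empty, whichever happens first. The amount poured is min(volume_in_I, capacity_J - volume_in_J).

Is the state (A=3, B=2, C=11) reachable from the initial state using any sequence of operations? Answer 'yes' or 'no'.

BFS from (A=0, B=0, C=12):
  1. pour(C -> B) -> (A=0 B=4 C=8)
  2. pour(B -> A) -> (A=3 B=1 C=8)
  3. pour(A -> C) -> (A=0 B=1 C=11)
  4. pour(B -> A) -> (A=1 B=0 C=11)
  5. fill(B) -> (A=1 B=4 C=11)
  6. pour(B -> A) -> (A=3 B=2 C=11)
Target reached → yes.

Answer: yes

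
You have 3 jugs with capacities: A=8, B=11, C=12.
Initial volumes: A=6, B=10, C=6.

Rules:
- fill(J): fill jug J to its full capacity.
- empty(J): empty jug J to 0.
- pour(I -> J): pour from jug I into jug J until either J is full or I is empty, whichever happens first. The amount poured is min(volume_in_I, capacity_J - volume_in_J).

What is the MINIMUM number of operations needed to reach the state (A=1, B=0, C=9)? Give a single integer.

Answer: 5

Derivation:
BFS from (A=6, B=10, C=6). One shortest path:
  1. pour(C -> B) -> (A=6 B=11 C=5)
  2. pour(B -> A) -> (A=8 B=9 C=5)
  3. pour(A -> C) -> (A=1 B=9 C=12)
  4. empty(C) -> (A=1 B=9 C=0)
  5. pour(B -> C) -> (A=1 B=0 C=9)
Reached target in 5 moves.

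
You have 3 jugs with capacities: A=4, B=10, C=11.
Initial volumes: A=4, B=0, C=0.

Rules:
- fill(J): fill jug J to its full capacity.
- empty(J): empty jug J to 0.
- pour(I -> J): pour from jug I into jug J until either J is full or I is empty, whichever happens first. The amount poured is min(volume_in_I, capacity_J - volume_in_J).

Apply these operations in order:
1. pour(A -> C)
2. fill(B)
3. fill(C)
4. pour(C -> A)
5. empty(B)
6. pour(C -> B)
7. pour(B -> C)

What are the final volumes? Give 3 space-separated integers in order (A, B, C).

Answer: 4 0 7

Derivation:
Step 1: pour(A -> C) -> (A=0 B=0 C=4)
Step 2: fill(B) -> (A=0 B=10 C=4)
Step 3: fill(C) -> (A=0 B=10 C=11)
Step 4: pour(C -> A) -> (A=4 B=10 C=7)
Step 5: empty(B) -> (A=4 B=0 C=7)
Step 6: pour(C -> B) -> (A=4 B=7 C=0)
Step 7: pour(B -> C) -> (A=4 B=0 C=7)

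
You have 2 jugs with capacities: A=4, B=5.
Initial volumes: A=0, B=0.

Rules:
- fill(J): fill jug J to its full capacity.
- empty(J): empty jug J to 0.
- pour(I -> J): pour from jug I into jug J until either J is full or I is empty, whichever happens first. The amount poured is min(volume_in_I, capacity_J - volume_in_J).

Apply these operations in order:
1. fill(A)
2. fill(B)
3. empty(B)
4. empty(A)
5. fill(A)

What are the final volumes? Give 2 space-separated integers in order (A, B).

Answer: 4 0

Derivation:
Step 1: fill(A) -> (A=4 B=0)
Step 2: fill(B) -> (A=4 B=5)
Step 3: empty(B) -> (A=4 B=0)
Step 4: empty(A) -> (A=0 B=0)
Step 5: fill(A) -> (A=4 B=0)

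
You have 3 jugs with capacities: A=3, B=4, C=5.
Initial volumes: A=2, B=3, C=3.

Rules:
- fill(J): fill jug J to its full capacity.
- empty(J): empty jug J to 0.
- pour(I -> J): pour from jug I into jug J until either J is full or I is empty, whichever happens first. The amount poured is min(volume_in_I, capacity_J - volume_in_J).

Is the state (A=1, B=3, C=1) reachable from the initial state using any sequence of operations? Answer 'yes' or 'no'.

Answer: no

Derivation:
BFS explored all 97 reachable states.
Reachable set includes: (0,0,0), (0,0,1), (0,0,2), (0,0,3), (0,0,4), (0,0,5), (0,1,0), (0,1,1), (0,1,2), (0,1,3), (0,1,4), (0,1,5) ...
Target (A=1, B=3, C=1) not in reachable set → no.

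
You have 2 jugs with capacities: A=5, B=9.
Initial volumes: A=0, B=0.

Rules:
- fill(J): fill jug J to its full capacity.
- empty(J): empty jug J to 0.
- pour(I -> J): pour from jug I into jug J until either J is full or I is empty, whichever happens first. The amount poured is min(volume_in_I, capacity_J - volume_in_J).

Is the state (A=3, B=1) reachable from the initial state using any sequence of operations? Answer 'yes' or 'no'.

Answer: no

Derivation:
BFS explored all 28 reachable states.
Reachable set includes: (0,0), (0,1), (0,2), (0,3), (0,4), (0,5), (0,6), (0,7), (0,8), (0,9), (1,0), (1,9) ...
Target (A=3, B=1) not in reachable set → no.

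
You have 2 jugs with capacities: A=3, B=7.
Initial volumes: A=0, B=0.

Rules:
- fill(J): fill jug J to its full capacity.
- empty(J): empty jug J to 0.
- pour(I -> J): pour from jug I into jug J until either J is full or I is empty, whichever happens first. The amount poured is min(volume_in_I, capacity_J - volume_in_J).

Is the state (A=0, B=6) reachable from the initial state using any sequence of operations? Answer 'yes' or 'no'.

Answer: yes

Derivation:
BFS from (A=0, B=0):
  1. fill(A) -> (A=3 B=0)
  2. pour(A -> B) -> (A=0 B=3)
  3. fill(A) -> (A=3 B=3)
  4. pour(A -> B) -> (A=0 B=6)
Target reached → yes.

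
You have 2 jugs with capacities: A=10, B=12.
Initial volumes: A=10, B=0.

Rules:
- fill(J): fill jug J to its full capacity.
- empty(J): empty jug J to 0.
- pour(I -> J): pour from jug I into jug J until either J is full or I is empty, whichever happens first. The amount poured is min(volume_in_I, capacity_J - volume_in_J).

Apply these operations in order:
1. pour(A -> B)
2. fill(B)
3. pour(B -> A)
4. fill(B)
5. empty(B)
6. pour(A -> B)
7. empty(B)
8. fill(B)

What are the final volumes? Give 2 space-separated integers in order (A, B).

Answer: 0 12

Derivation:
Step 1: pour(A -> B) -> (A=0 B=10)
Step 2: fill(B) -> (A=0 B=12)
Step 3: pour(B -> A) -> (A=10 B=2)
Step 4: fill(B) -> (A=10 B=12)
Step 5: empty(B) -> (A=10 B=0)
Step 6: pour(A -> B) -> (A=0 B=10)
Step 7: empty(B) -> (A=0 B=0)
Step 8: fill(B) -> (A=0 B=12)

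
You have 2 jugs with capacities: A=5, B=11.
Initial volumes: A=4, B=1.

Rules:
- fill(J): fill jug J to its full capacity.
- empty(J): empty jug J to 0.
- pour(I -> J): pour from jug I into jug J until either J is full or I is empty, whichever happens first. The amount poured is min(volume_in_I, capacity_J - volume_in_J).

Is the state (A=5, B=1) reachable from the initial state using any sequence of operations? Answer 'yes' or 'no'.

BFS from (A=4, B=1):
  1. fill(A) -> (A=5 B=1)
Target reached → yes.

Answer: yes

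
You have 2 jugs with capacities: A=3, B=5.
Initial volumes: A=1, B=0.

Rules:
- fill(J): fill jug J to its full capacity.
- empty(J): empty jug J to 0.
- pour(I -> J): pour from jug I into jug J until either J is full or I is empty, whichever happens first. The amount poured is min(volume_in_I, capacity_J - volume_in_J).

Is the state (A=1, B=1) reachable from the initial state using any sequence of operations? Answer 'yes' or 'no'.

BFS explored all 16 reachable states.
Reachable set includes: (0,0), (0,1), (0,2), (0,3), (0,4), (0,5), (1,0), (1,5), (2,0), (2,5), (3,0), (3,1) ...
Target (A=1, B=1) not in reachable set → no.

Answer: no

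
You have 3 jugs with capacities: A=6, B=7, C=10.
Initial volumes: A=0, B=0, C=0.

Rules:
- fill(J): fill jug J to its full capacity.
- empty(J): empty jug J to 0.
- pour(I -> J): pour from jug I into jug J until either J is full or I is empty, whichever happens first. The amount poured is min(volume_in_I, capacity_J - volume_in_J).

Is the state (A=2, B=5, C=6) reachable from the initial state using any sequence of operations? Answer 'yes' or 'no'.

BFS explored all 346 reachable states.
Reachable set includes: (0,0,0), (0,0,1), (0,0,2), (0,0,3), (0,0,4), (0,0,5), (0,0,6), (0,0,7), (0,0,8), (0,0,9), (0,0,10), (0,1,0) ...
Target (A=2, B=5, C=6) not in reachable set → no.

Answer: no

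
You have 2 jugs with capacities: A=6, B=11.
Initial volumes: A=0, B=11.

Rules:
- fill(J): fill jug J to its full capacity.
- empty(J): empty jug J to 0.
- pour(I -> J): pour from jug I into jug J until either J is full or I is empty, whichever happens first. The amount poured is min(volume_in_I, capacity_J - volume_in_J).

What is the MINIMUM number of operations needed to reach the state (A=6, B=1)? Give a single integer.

BFS from (A=0, B=11). One shortest path:
  1. fill(A) -> (A=6 B=11)
  2. empty(B) -> (A=6 B=0)
  3. pour(A -> B) -> (A=0 B=6)
  4. fill(A) -> (A=6 B=6)
  5. pour(A -> B) -> (A=1 B=11)
  6. empty(B) -> (A=1 B=0)
  7. pour(A -> B) -> (A=0 B=1)
  8. fill(A) -> (A=6 B=1)
Reached target in 8 moves.

Answer: 8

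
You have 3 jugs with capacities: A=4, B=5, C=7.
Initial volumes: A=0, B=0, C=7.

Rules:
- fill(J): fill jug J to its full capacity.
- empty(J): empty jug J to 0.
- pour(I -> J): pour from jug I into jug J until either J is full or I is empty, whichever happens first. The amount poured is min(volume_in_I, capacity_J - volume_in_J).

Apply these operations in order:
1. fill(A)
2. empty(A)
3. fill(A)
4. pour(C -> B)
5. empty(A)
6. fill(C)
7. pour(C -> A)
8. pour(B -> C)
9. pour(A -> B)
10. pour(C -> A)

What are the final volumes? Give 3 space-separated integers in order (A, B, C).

Answer: 4 5 3

Derivation:
Step 1: fill(A) -> (A=4 B=0 C=7)
Step 2: empty(A) -> (A=0 B=0 C=7)
Step 3: fill(A) -> (A=4 B=0 C=7)
Step 4: pour(C -> B) -> (A=4 B=5 C=2)
Step 5: empty(A) -> (A=0 B=5 C=2)
Step 6: fill(C) -> (A=0 B=5 C=7)
Step 7: pour(C -> A) -> (A=4 B=5 C=3)
Step 8: pour(B -> C) -> (A=4 B=1 C=7)
Step 9: pour(A -> B) -> (A=0 B=5 C=7)
Step 10: pour(C -> A) -> (A=4 B=5 C=3)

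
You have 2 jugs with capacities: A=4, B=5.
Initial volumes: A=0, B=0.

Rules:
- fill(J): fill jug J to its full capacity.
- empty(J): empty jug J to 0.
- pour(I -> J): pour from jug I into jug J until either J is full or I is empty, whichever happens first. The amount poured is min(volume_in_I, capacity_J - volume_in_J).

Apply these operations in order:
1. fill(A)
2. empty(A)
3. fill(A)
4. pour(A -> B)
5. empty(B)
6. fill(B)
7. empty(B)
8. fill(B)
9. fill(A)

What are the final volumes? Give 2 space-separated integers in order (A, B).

Answer: 4 5

Derivation:
Step 1: fill(A) -> (A=4 B=0)
Step 2: empty(A) -> (A=0 B=0)
Step 3: fill(A) -> (A=4 B=0)
Step 4: pour(A -> B) -> (A=0 B=4)
Step 5: empty(B) -> (A=0 B=0)
Step 6: fill(B) -> (A=0 B=5)
Step 7: empty(B) -> (A=0 B=0)
Step 8: fill(B) -> (A=0 B=5)
Step 9: fill(A) -> (A=4 B=5)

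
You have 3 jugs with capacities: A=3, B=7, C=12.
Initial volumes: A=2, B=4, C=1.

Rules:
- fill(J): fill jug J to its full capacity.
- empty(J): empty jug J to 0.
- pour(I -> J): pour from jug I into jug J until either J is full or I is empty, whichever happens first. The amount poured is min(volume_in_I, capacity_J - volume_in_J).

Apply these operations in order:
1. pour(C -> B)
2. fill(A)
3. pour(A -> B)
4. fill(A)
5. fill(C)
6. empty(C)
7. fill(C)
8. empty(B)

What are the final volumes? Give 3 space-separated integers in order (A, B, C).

Step 1: pour(C -> B) -> (A=2 B=5 C=0)
Step 2: fill(A) -> (A=3 B=5 C=0)
Step 3: pour(A -> B) -> (A=1 B=7 C=0)
Step 4: fill(A) -> (A=3 B=7 C=0)
Step 5: fill(C) -> (A=3 B=7 C=12)
Step 6: empty(C) -> (A=3 B=7 C=0)
Step 7: fill(C) -> (A=3 B=7 C=12)
Step 8: empty(B) -> (A=3 B=0 C=12)

Answer: 3 0 12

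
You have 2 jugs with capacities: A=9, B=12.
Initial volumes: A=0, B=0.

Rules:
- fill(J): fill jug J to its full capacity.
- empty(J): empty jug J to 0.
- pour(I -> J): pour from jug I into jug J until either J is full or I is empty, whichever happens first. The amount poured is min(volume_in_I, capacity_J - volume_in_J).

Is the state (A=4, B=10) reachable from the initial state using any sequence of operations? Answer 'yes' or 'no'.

BFS explored all 14 reachable states.
Reachable set includes: (0,0), (0,3), (0,6), (0,9), (0,12), (3,0), (3,12), (6,0), (6,12), (9,0), (9,3), (9,6) ...
Target (A=4, B=10) not in reachable set → no.

Answer: no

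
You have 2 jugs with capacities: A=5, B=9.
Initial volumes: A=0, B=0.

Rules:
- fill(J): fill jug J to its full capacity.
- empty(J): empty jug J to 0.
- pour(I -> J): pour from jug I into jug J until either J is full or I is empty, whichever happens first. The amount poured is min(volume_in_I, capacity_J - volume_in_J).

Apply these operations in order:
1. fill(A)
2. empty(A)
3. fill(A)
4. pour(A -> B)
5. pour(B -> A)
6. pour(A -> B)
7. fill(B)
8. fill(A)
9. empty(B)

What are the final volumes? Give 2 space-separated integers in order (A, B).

Answer: 5 0

Derivation:
Step 1: fill(A) -> (A=5 B=0)
Step 2: empty(A) -> (A=0 B=0)
Step 3: fill(A) -> (A=5 B=0)
Step 4: pour(A -> B) -> (A=0 B=5)
Step 5: pour(B -> A) -> (A=5 B=0)
Step 6: pour(A -> B) -> (A=0 B=5)
Step 7: fill(B) -> (A=0 B=9)
Step 8: fill(A) -> (A=5 B=9)
Step 9: empty(B) -> (A=5 B=0)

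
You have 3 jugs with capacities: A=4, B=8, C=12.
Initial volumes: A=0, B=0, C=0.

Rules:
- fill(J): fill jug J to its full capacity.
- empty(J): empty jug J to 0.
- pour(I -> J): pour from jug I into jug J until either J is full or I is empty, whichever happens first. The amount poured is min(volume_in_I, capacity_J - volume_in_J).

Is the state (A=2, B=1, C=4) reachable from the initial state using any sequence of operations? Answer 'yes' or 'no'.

BFS explored all 24 reachable states.
Reachable set includes: (0,0,0), (0,0,4), (0,0,8), (0,0,12), (0,4,0), (0,4,4), (0,4,8), (0,4,12), (0,8,0), (0,8,4), (0,8,8), (0,8,12) ...
Target (A=2, B=1, C=4) not in reachable set → no.

Answer: no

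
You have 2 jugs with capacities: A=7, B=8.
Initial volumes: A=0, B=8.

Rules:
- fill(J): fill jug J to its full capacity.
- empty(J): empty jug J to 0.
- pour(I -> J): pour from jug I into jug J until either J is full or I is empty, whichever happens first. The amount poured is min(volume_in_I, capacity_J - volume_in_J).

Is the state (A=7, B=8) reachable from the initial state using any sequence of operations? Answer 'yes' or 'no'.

BFS from (A=0, B=8):
  1. fill(A) -> (A=7 B=8)
Target reached → yes.

Answer: yes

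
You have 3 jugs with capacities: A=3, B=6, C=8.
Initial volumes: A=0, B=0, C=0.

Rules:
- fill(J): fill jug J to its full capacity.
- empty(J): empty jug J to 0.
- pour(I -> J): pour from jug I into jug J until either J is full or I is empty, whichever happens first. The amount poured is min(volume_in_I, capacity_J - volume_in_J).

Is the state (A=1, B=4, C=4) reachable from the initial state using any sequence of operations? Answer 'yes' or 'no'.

Answer: no

Derivation:
BFS explored all 182 reachable states.
Reachable set includes: (0,0,0), (0,0,1), (0,0,2), (0,0,3), (0,0,4), (0,0,5), (0,0,6), (0,0,7), (0,0,8), (0,1,0), (0,1,1), (0,1,2) ...
Target (A=1, B=4, C=4) not in reachable set → no.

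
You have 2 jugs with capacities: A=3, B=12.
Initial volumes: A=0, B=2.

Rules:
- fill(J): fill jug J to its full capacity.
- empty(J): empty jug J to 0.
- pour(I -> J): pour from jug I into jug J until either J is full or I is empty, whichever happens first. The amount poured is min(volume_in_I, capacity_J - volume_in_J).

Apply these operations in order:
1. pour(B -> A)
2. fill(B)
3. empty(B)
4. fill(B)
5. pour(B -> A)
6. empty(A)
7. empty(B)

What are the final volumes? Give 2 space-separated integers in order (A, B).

Step 1: pour(B -> A) -> (A=2 B=0)
Step 2: fill(B) -> (A=2 B=12)
Step 3: empty(B) -> (A=2 B=0)
Step 4: fill(B) -> (A=2 B=12)
Step 5: pour(B -> A) -> (A=3 B=11)
Step 6: empty(A) -> (A=0 B=11)
Step 7: empty(B) -> (A=0 B=0)

Answer: 0 0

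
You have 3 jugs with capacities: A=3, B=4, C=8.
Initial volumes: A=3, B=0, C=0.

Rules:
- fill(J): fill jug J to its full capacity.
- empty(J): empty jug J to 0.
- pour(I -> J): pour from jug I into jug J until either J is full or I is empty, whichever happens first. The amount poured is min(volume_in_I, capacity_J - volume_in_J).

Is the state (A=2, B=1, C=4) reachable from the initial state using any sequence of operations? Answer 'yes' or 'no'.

Answer: no

Derivation:
BFS explored all 138 reachable states.
Reachable set includes: (0,0,0), (0,0,1), (0,0,2), (0,0,3), (0,0,4), (0,0,5), (0,0,6), (0,0,7), (0,0,8), (0,1,0), (0,1,1), (0,1,2) ...
Target (A=2, B=1, C=4) not in reachable set → no.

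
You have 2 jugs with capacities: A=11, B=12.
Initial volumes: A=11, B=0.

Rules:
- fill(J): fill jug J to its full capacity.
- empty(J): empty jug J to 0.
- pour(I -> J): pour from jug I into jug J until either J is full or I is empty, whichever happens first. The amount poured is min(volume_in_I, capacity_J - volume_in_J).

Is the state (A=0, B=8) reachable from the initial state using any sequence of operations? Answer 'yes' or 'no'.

Answer: yes

Derivation:
BFS from (A=11, B=0):
  1. pour(A -> B) -> (A=0 B=11)
  2. fill(A) -> (A=11 B=11)
  3. pour(A -> B) -> (A=10 B=12)
  4. empty(B) -> (A=10 B=0)
  5. pour(A -> B) -> (A=0 B=10)
  6. fill(A) -> (A=11 B=10)
  7. pour(A -> B) -> (A=9 B=12)
  8. empty(B) -> (A=9 B=0)
  9. pour(A -> B) -> (A=0 B=9)
  10. fill(A) -> (A=11 B=9)
  11. pour(A -> B) -> (A=8 B=12)
  12. empty(B) -> (A=8 B=0)
  13. pour(A -> B) -> (A=0 B=8)
Target reached → yes.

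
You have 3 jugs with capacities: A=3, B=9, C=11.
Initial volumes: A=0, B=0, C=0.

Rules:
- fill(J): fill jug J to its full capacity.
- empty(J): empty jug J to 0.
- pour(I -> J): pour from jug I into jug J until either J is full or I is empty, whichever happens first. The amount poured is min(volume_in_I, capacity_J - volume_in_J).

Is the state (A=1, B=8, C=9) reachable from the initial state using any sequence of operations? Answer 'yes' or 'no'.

Answer: no

Derivation:
BFS explored all 320 reachable states.
Reachable set includes: (0,0,0), (0,0,1), (0,0,2), (0,0,3), (0,0,4), (0,0,5), (0,0,6), (0,0,7), (0,0,8), (0,0,9), (0,0,10), (0,0,11) ...
Target (A=1, B=8, C=9) not in reachable set → no.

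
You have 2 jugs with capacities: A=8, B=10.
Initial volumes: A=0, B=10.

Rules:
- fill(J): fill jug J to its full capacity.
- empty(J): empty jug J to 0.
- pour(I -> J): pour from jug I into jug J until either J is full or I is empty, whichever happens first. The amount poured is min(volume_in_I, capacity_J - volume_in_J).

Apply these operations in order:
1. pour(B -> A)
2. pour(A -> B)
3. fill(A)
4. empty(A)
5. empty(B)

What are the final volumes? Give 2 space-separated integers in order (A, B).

Answer: 0 0

Derivation:
Step 1: pour(B -> A) -> (A=8 B=2)
Step 2: pour(A -> B) -> (A=0 B=10)
Step 3: fill(A) -> (A=8 B=10)
Step 4: empty(A) -> (A=0 B=10)
Step 5: empty(B) -> (A=0 B=0)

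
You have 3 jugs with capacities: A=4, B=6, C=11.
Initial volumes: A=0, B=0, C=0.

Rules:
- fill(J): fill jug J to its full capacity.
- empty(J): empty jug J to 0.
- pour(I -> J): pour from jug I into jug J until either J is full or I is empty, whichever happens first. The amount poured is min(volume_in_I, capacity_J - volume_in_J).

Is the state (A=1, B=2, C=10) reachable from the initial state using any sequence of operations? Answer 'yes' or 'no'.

BFS explored all 270 reachable states.
Reachable set includes: (0,0,0), (0,0,1), (0,0,2), (0,0,3), (0,0,4), (0,0,5), (0,0,6), (0,0,7), (0,0,8), (0,0,9), (0,0,10), (0,0,11) ...
Target (A=1, B=2, C=10) not in reachable set → no.

Answer: no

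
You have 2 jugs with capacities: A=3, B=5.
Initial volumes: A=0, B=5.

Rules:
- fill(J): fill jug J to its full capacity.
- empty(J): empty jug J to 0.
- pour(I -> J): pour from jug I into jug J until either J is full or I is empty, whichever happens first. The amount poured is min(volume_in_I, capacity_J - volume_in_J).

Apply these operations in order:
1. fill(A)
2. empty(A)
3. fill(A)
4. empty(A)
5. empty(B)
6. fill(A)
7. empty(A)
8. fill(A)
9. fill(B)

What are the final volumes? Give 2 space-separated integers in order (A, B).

Step 1: fill(A) -> (A=3 B=5)
Step 2: empty(A) -> (A=0 B=5)
Step 3: fill(A) -> (A=3 B=5)
Step 4: empty(A) -> (A=0 B=5)
Step 5: empty(B) -> (A=0 B=0)
Step 6: fill(A) -> (A=3 B=0)
Step 7: empty(A) -> (A=0 B=0)
Step 8: fill(A) -> (A=3 B=0)
Step 9: fill(B) -> (A=3 B=5)

Answer: 3 5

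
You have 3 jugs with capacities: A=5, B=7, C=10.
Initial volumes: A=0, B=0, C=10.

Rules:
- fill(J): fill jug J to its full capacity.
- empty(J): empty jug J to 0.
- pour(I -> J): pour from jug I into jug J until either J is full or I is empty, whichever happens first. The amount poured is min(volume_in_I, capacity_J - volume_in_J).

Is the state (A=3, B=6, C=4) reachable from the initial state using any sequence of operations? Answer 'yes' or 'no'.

BFS explored all 312 reachable states.
Reachable set includes: (0,0,0), (0,0,1), (0,0,2), (0,0,3), (0,0,4), (0,0,5), (0,0,6), (0,0,7), (0,0,8), (0,0,9), (0,0,10), (0,1,0) ...
Target (A=3, B=6, C=4) not in reachable set → no.

Answer: no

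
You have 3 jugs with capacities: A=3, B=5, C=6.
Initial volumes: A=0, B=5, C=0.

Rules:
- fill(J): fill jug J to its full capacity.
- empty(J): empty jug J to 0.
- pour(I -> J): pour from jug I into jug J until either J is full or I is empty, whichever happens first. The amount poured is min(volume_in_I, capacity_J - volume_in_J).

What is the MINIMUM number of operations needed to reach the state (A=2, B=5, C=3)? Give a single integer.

BFS from (A=0, B=5, C=0). One shortest path:
  1. pour(B -> A) -> (A=3 B=2 C=0)
  2. pour(A -> C) -> (A=0 B=2 C=3)
  3. pour(B -> A) -> (A=2 B=0 C=3)
  4. fill(B) -> (A=2 B=5 C=3)
Reached target in 4 moves.

Answer: 4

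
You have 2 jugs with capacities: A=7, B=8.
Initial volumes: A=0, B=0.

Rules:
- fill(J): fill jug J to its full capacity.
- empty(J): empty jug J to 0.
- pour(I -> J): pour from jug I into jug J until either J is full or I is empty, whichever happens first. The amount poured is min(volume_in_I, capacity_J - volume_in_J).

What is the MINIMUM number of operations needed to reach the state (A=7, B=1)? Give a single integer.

BFS from (A=0, B=0). One shortest path:
  1. fill(B) -> (A=0 B=8)
  2. pour(B -> A) -> (A=7 B=1)
Reached target in 2 moves.

Answer: 2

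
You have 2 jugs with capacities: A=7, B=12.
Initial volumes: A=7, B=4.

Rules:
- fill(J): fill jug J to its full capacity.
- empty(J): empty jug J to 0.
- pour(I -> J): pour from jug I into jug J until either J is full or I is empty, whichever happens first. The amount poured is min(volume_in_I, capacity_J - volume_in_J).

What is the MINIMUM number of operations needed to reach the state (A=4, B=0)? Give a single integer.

BFS from (A=7, B=4). One shortest path:
  1. empty(A) -> (A=0 B=4)
  2. pour(B -> A) -> (A=4 B=0)
Reached target in 2 moves.

Answer: 2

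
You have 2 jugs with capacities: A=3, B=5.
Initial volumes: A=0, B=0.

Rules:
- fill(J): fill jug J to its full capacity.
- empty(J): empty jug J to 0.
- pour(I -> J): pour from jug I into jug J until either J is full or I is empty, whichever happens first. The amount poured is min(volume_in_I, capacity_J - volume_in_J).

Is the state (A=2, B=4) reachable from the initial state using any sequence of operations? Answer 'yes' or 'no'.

BFS explored all 16 reachable states.
Reachable set includes: (0,0), (0,1), (0,2), (0,3), (0,4), (0,5), (1,0), (1,5), (2,0), (2,5), (3,0), (3,1) ...
Target (A=2, B=4) not in reachable set → no.

Answer: no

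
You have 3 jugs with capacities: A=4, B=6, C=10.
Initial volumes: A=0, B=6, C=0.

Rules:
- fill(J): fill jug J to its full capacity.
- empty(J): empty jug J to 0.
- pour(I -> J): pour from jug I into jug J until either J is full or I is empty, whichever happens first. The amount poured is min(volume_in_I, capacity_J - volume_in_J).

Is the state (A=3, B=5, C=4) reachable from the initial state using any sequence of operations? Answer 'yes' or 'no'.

BFS explored all 64 reachable states.
Reachable set includes: (0,0,0), (0,0,2), (0,0,4), (0,0,6), (0,0,8), (0,0,10), (0,2,0), (0,2,2), (0,2,4), (0,2,6), (0,2,8), (0,2,10) ...
Target (A=3, B=5, C=4) not in reachable set → no.

Answer: no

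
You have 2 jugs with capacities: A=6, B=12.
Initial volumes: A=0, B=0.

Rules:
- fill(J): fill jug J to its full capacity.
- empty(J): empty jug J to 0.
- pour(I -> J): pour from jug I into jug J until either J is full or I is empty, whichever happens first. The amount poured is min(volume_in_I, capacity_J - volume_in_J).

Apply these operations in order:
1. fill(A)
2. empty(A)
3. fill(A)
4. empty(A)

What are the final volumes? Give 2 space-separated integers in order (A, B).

Step 1: fill(A) -> (A=6 B=0)
Step 2: empty(A) -> (A=0 B=0)
Step 3: fill(A) -> (A=6 B=0)
Step 4: empty(A) -> (A=0 B=0)

Answer: 0 0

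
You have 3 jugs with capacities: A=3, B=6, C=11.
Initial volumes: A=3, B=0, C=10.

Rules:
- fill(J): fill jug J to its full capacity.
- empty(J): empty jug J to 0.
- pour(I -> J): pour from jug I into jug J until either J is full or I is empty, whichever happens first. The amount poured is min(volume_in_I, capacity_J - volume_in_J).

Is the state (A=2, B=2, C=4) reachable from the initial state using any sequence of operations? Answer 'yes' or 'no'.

Answer: no

Derivation:
BFS explored all 236 reachable states.
Reachable set includes: (0,0,0), (0,0,1), (0,0,2), (0,0,3), (0,0,4), (0,0,5), (0,0,6), (0,0,7), (0,0,8), (0,0,9), (0,0,10), (0,0,11) ...
Target (A=2, B=2, C=4) not in reachable set → no.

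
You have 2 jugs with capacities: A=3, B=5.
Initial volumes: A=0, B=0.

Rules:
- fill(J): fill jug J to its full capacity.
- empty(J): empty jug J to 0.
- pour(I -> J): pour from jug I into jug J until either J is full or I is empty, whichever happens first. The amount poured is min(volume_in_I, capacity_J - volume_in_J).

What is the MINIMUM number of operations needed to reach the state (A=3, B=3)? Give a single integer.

BFS from (A=0, B=0). One shortest path:
  1. fill(A) -> (A=3 B=0)
  2. pour(A -> B) -> (A=0 B=3)
  3. fill(A) -> (A=3 B=3)
Reached target in 3 moves.

Answer: 3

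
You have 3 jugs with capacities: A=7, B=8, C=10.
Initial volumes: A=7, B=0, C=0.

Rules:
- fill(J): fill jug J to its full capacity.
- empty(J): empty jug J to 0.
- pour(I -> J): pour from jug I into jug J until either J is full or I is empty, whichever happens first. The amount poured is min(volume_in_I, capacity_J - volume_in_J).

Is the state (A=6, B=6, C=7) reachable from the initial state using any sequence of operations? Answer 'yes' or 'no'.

BFS explored all 414 reachable states.
Reachable set includes: (0,0,0), (0,0,1), (0,0,2), (0,0,3), (0,0,4), (0,0,5), (0,0,6), (0,0,7), (0,0,8), (0,0,9), (0,0,10), (0,1,0) ...
Target (A=6, B=6, C=7) not in reachable set → no.

Answer: no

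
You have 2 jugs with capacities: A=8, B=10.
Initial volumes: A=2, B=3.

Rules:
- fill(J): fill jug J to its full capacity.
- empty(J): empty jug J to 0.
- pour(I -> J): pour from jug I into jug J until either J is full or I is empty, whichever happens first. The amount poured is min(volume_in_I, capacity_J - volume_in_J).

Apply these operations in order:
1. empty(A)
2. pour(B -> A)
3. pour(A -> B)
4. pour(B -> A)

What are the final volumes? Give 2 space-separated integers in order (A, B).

Answer: 3 0

Derivation:
Step 1: empty(A) -> (A=0 B=3)
Step 2: pour(B -> A) -> (A=3 B=0)
Step 3: pour(A -> B) -> (A=0 B=3)
Step 4: pour(B -> A) -> (A=3 B=0)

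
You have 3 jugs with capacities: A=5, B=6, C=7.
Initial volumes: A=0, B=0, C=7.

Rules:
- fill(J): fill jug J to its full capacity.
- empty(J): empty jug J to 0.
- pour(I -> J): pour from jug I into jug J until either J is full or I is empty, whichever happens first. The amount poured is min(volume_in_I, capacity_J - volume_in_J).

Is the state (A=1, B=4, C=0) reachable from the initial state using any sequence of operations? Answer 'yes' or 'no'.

BFS from (A=0, B=0, C=7):
  1. pour(C -> A) -> (A=5 B=0 C=2)
  2. pour(C -> B) -> (A=5 B=2 C=0)
  3. pour(A -> C) -> (A=0 B=2 C=5)
  4. fill(A) -> (A=5 B=2 C=5)
  5. pour(A -> B) -> (A=1 B=6 C=5)
  6. pour(B -> C) -> (A=1 B=4 C=7)
  7. empty(C) -> (A=1 B=4 C=0)
Target reached → yes.

Answer: yes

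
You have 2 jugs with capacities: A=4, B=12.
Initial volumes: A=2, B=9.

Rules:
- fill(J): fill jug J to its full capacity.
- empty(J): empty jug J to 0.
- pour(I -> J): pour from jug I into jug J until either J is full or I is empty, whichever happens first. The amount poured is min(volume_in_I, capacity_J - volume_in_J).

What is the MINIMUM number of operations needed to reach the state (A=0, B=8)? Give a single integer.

Answer: 4

Derivation:
BFS from (A=2, B=9). One shortest path:
  1. empty(A) -> (A=0 B=9)
  2. fill(B) -> (A=0 B=12)
  3. pour(B -> A) -> (A=4 B=8)
  4. empty(A) -> (A=0 B=8)
Reached target in 4 moves.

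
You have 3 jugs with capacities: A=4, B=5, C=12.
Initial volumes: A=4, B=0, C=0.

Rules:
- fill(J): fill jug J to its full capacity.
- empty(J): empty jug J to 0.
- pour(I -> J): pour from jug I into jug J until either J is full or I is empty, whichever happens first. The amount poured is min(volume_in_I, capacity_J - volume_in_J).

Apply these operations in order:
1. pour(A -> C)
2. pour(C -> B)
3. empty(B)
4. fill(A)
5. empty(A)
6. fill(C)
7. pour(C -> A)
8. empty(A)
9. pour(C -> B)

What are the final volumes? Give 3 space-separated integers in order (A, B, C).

Step 1: pour(A -> C) -> (A=0 B=0 C=4)
Step 2: pour(C -> B) -> (A=0 B=4 C=0)
Step 3: empty(B) -> (A=0 B=0 C=0)
Step 4: fill(A) -> (A=4 B=0 C=0)
Step 5: empty(A) -> (A=0 B=0 C=0)
Step 6: fill(C) -> (A=0 B=0 C=12)
Step 7: pour(C -> A) -> (A=4 B=0 C=8)
Step 8: empty(A) -> (A=0 B=0 C=8)
Step 9: pour(C -> B) -> (A=0 B=5 C=3)

Answer: 0 5 3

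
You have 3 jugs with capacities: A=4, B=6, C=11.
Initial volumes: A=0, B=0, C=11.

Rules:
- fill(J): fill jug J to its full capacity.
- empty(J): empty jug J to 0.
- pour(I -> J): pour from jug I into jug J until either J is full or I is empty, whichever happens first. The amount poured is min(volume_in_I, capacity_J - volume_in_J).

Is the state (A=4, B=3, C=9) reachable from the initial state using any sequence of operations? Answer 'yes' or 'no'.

Answer: yes

Derivation:
BFS from (A=0, B=0, C=11):
  1. pour(C -> A) -> (A=4 B=0 C=7)
  2. pour(A -> B) -> (A=0 B=4 C=7)
  3. pour(C -> A) -> (A=4 B=4 C=3)
  4. pour(A -> B) -> (A=2 B=6 C=3)
  5. empty(B) -> (A=2 B=0 C=3)
  6. pour(C -> B) -> (A=2 B=3 C=0)
  7. fill(C) -> (A=2 B=3 C=11)
  8. pour(C -> A) -> (A=4 B=3 C=9)
Target reached → yes.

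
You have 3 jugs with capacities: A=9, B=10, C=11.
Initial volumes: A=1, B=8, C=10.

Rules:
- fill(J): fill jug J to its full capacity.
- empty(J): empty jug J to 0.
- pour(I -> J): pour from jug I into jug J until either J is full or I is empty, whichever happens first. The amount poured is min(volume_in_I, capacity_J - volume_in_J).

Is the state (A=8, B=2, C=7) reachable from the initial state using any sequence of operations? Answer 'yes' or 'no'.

Answer: no

Derivation:
BFS explored all 601 reachable states.
Reachable set includes: (0,0,0), (0,0,1), (0,0,2), (0,0,3), (0,0,4), (0,0,5), (0,0,6), (0,0,7), (0,0,8), (0,0,9), (0,0,10), (0,0,11) ...
Target (A=8, B=2, C=7) not in reachable set → no.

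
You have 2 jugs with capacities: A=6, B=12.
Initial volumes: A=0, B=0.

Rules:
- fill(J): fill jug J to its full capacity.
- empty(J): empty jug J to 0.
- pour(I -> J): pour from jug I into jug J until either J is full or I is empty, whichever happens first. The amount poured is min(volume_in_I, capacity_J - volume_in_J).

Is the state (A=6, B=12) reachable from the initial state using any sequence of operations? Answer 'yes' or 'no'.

BFS from (A=0, B=0):
  1. fill(A) -> (A=6 B=0)
  2. fill(B) -> (A=6 B=12)
Target reached → yes.

Answer: yes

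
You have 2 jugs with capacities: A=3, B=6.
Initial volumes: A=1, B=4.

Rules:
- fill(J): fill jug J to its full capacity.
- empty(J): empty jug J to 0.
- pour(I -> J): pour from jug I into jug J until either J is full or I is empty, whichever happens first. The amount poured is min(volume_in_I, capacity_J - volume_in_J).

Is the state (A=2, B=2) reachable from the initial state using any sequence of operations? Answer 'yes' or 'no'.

Answer: no

Derivation:
BFS explored all 19 reachable states.
Reachable set includes: (0,0), (0,1), (0,2), (0,3), (0,4), (0,5), (0,6), (1,0), (1,4), (1,6), (2,0), (2,6) ...
Target (A=2, B=2) not in reachable set → no.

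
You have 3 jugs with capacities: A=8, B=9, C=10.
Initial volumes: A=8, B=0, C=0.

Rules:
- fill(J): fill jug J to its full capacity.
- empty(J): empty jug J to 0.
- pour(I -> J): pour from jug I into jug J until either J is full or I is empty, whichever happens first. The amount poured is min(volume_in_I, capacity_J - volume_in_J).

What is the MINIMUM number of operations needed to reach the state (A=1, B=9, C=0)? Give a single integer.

BFS from (A=8, B=0, C=0). One shortest path:
  1. empty(A) -> (A=0 B=0 C=0)
  2. fill(C) -> (A=0 B=0 C=10)
  3. pour(C -> B) -> (A=0 B=9 C=1)
  4. pour(C -> A) -> (A=1 B=9 C=0)
Reached target in 4 moves.

Answer: 4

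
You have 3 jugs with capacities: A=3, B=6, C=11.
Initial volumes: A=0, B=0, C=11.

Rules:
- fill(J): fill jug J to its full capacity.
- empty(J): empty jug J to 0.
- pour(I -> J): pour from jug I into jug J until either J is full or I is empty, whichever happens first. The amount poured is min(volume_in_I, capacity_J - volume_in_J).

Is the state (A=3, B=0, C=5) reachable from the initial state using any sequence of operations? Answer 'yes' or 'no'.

BFS from (A=0, B=0, C=11):
  1. fill(A) -> (A=3 B=0 C=11)
  2. pour(C -> B) -> (A=3 B=6 C=5)
  3. empty(B) -> (A=3 B=0 C=5)
Target reached → yes.

Answer: yes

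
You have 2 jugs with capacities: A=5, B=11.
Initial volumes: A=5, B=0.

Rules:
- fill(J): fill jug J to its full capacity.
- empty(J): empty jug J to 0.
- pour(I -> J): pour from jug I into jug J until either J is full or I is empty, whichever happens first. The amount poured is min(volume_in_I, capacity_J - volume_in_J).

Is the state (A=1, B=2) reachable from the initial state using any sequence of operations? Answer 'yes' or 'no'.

BFS explored all 32 reachable states.
Reachable set includes: (0,0), (0,1), (0,2), (0,3), (0,4), (0,5), (0,6), (0,7), (0,8), (0,9), (0,10), (0,11) ...
Target (A=1, B=2) not in reachable set → no.

Answer: no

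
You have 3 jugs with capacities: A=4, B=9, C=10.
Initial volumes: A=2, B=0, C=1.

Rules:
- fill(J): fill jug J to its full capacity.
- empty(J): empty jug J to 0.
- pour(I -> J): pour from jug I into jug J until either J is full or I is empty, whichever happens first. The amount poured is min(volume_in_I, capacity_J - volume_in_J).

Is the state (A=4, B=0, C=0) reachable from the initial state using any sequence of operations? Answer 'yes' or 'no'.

BFS from (A=2, B=0, C=1):
  1. fill(A) -> (A=4 B=0 C=1)
  2. empty(C) -> (A=4 B=0 C=0)
Target reached → yes.

Answer: yes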